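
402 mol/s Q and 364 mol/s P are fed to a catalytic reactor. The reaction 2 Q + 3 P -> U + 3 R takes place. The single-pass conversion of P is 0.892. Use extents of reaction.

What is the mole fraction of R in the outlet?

P reacted = 0.892 × 364 = 324.7 mol/s; ν_P = −3, so ξ = 324.7/3 = 108.2 mol/s.
Outlet amounts (n = n₀ + ν ξ):
  Q: 402 − 2(108.2) = 185.5
  P: 364 − 3(108.2) = 39.31
  U: 0 + 1(108.2) = 108.2
  R: 0 + 3(108.2) = 324.7
Total out = 657.8 mol/s; y_R = 324.7 / 657.8 = 0.4936.

0.494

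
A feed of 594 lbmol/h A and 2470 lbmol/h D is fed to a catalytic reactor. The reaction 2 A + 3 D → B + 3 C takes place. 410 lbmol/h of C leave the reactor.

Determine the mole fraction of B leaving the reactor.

For C: n = n₀ + 3ξ → 410 = 0 + 3ξ, giving ξ = 136.7 lbmol/h.
Outlet amounts (n = n₀ + ν ξ):
  A: 594 − 2(136.7) = 320.7
  D: 2470 − 3(136.7) = 2060
  B: 0 + 1(136.7) = 136.7
  C: 0 + 3(136.7) = 410
Total out = 2927 lbmol/h; y_B = 136.7 / 2927 = 0.04669.

0.0467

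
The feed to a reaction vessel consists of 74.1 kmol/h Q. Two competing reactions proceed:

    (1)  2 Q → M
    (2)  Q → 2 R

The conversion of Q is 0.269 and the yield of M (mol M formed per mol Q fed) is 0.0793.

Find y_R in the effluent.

Yield of M: 1ξ₁ / 74.1 = 0.0793 → ξ₁ = 5.876 kmol/h.
Conversion of Q: 2ξ₁ + 1ξ₂ = 0.269 × 74.1 = 19.93 → ξ₂ = 8.181 kmol/h.
Outlet amounts (n = n₀ + Σ ν·ξ):
  Q: 74.1 − 2(5.876) − 1(8.181) = 54.17
  M: 0 + 1(5.876) = 5.876
  R: 0 + 2(8.181) = 16.36
Total out = 76.4 kmol/h; y_R = 16.36 / 76.4 = 0.2141.

0.214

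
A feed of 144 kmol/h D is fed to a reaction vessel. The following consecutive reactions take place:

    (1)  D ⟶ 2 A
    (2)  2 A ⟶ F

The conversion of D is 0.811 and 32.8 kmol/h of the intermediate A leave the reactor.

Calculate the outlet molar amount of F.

Conversion of D: D consumed = 1ξ₁ = 0.811 × 144 → ξ₁ = 116.8 kmol/h.
A balance: n_A = 0 + 2ξ₁ − 2ξ₂ = 32.8 → ξ₂ = (2·116.8 − 32.8)/2 = 100.4 kmol/h.
Outlet amounts (n = n₀ + Σ ν·ξ):
  D: 144 − 1(116.8) = 27.22
  A: 0 + 2(116.8) − 2(100.4) = 32.8
  F: 0 + 1(100.4) = 100.4

100 kmol/h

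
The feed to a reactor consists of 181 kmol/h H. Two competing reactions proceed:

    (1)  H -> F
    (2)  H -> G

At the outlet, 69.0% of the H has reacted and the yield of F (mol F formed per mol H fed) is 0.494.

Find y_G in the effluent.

0.196

Yield of F: 1ξ₁ / 181 = 0.494 → ξ₁ = 89.41 kmol/h.
Conversion of H: 1ξ₁ + 1ξ₂ = 0.69 × 181 = 124.9 → ξ₂ = 35.48 kmol/h.
Outlet amounts (n = n₀ + Σ ν·ξ):
  H: 181 − 1(89.41) − 1(35.48) = 56.11
  F: 0 + 1(89.41) = 89.41
  G: 0 + 1(35.48) = 35.48
Total out = 181 kmol/h; y_G = 35.48 / 181 = 0.196.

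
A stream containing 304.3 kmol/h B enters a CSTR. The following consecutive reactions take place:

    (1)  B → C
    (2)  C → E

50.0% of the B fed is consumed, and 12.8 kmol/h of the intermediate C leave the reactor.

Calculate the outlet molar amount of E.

139 kmol/h

Conversion of B: B consumed = 1ξ₁ = 0.5 × 304.3 → ξ₁ = 152.2 kmol/h.
C balance: n_C = 0 + 1ξ₁ − 1ξ₂ = 12.8 → ξ₂ = (1·152.2 − 12.8)/1 = 139.3 kmol/h.
Outlet amounts (n = n₀ + Σ ν·ξ):
  B: 304.3 − 1(152.2) = 152.2
  C: 0 + 1(152.2) − 1(139.3) = 12.8
  E: 0 + 1(139.3) = 139.3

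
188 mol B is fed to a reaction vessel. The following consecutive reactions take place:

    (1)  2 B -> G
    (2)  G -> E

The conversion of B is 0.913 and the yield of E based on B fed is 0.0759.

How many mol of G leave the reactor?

71.6 mol

Conversion of B: B consumed = 2ξ₁ = 0.913 × 188 → ξ₁ = 85.82 mol.
Yield of E: 1ξ₂ / 188 = 0.0759 → ξ₂ = 14.27 mol.
Outlet amounts (n = n₀ + Σ ν·ξ):
  B: 188 − 2(85.82) = 16.36
  G: 0 + 1(85.82) − 1(14.27) = 71.55
  E: 0 + 1(14.27) = 14.27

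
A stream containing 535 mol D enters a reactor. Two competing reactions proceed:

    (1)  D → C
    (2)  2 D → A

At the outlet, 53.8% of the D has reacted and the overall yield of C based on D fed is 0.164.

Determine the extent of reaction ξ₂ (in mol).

Yield of C: 1ξ₁ / 535 = 0.164 → ξ₁ = 87.74 mol.
Conversion of D: 1ξ₁ + 2ξ₂ = 0.538 × 535 = 287.8 → ξ₂ = 100 mol.
Outlet amounts (n = n₀ + Σ ν·ξ):
  D: 535 − 1(87.74) − 2(100) = 247.2
  C: 0 + 1(87.74) = 87.74
  A: 0 + 1(100) = 100

ξ₂ = 100 mol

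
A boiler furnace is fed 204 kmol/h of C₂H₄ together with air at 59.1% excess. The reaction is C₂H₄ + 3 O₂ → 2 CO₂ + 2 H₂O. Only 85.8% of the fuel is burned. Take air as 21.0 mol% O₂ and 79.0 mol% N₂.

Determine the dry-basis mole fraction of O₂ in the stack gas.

0.0999

Stoichiometric O₂ = 3 × 204 = 612 kmol/h; O₂ fed = 612 × 1.591 = 973.7 kmol/h.
N₂ fed = 973.7 × 79/21 = 3663 kmol/h.
Fuel reacted = 0.858 × 204 → ξ = 175 kmol/h.
Outlet (n = n₀ + ν ξ):
  C₂H₄: 204 − 1(175) = 28.97
  O₂: 973.7 − 3(175) = 448.6
  N₂: 3663 (inert)
  CO₂: 0 + 2(175) = 350.1
  H₂O: 0 + 2(175) = 350.1
Dry total = 4491 kmol/h; y_O₂ (dry) = 448.6 / 4491 = 0.0999.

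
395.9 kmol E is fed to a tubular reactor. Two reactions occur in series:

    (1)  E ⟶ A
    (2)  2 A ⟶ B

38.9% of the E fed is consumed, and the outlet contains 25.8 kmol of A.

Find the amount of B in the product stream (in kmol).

64.1 kmol

Conversion of E: E consumed = 1ξ₁ = 0.389 × 395.9 → ξ₁ = 154 kmol.
A balance: n_A = 0 + 1ξ₁ − 2ξ₂ = 25.8 → ξ₂ = (1·154 − 25.8)/2 = 64.1 kmol.
Outlet amounts (n = n₀ + Σ ν·ξ):
  E: 395.9 − 1(154) = 241.9
  A: 0 + 1(154) − 2(64.1) = 25.8
  B: 0 + 1(64.1) = 64.1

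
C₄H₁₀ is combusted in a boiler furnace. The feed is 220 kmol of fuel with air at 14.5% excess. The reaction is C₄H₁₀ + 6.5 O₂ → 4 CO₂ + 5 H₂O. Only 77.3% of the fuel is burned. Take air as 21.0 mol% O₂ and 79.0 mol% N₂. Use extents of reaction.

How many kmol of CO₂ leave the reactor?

680 kmol

Stoichiometric O₂ = 6.5 × 220 = 1430 kmol; O₂ fed = 1430 × 1.145 = 1637 kmol.
N₂ fed = 1637 × 79/21 = 6160 kmol.
Fuel reacted = 0.773 × 220 → ξ = 170.1 kmol.
Outlet (n = n₀ + ν ξ):
  C₄H₁₀: 220 − 1(170.1) = 49.94
  O₂: 1637 − 6.5(170.1) = 532
  N₂: 6160 (inert)
  CO₂: 0 + 4(170.1) = 680.2
  H₂O: 0 + 5(170.1) = 850.3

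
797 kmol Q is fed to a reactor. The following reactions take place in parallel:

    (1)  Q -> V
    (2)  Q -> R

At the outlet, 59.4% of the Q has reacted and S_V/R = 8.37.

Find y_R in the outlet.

0.0634

Conversion of Q: Q consumed = 0.594 × 797 = 473.4 kmol = 1ξ₁ + 1ξ₂.
Selectivity: 1ξ₁ / (1ξ₂) = 8.37 → ξ₁ = 8.37 ξ₂.
Substitute: (1·8.37 + 1) ξ₂ = 473.4 → ξ₂ = 50.52 kmol, ξ₁ = 422.9 kmol.
Outlet amounts (n = n₀ + Σ ν·ξ):
  Q: 797 − 1(422.9) − 1(50.52) = 323.6
  V: 0 + 1(422.9) = 422.9
  R: 0 + 1(50.52) = 50.52
Total out = 797 kmol; y_R = 50.52 / 797 = 0.06339.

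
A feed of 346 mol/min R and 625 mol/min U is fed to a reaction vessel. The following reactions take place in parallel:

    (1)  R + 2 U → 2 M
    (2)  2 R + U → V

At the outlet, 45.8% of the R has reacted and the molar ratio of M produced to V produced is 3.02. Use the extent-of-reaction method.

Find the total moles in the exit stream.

813 mol/min

Conversion of R: R consumed = 0.458 × 346 = 158.5 mol/min = 1ξ₁ + 2ξ₂.
Selectivity: 2ξ₁ / (1ξ₂) = 3.02 → ξ₁ = 1.51 ξ₂.
Substitute: (1·1.51 + 2) ξ₂ = 158.5 → ξ₂ = 45.15 mol/min, ξ₁ = 68.17 mol/min.
Outlet amounts (n = n₀ + Σ ν·ξ):
  R: 346 − 1(68.17) − 2(45.15) = 187.5
  U: 625 − 2(68.17) − 1(45.15) = 443.5
  M: 0 + 2(68.17) = 136.3
  V: 0 + 1(45.15) = 45.15
Total out = 187.5 + 443.5 + 136.3 + 45.15 = 812.5 mol/min.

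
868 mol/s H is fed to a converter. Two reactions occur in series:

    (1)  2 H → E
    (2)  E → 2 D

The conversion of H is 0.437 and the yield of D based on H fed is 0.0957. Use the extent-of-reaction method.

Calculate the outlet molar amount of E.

148 mol/s

Conversion of H: H consumed = 2ξ₁ = 0.437 × 868 → ξ₁ = 189.7 mol/s.
Yield of D: 2ξ₂ / 868 = 0.0957 → ξ₂ = 41.53 mol/s.
Outlet amounts (n = n₀ + Σ ν·ξ):
  H: 868 − 2(189.7) = 488.7
  E: 0 + 1(189.7) − 1(41.53) = 148.1
  D: 0 + 2(41.53) = 83.07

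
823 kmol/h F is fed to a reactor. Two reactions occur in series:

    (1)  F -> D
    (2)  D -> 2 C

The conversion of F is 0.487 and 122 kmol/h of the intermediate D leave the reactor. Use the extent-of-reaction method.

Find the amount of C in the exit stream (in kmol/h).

558 kmol/h

Conversion of F: F consumed = 1ξ₁ = 0.487 × 823 → ξ₁ = 400.8 kmol/h.
D balance: n_D = 0 + 1ξ₁ − 1ξ₂ = 122 → ξ₂ = (1·400.8 − 122)/1 = 278.8 kmol/h.
Outlet amounts (n = n₀ + Σ ν·ξ):
  F: 823 − 1(400.8) = 422.2
  D: 0 + 1(400.8) − 1(278.8) = 122
  C: 0 + 2(278.8) = 557.6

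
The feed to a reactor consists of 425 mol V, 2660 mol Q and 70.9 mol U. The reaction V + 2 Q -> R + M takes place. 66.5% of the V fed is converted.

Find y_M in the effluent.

0.0984

V reacted = 0.665 × 425 = 282.6 mol; ν_V = −1, so ξ = 282.6/1 = 282.6 mol.
Outlet amounts (n = n₀ + ν ξ):
  V: 425 − 1(282.6) = 142.4
  Q: 2660 − 2(282.6) = 2095
  R: 0 + 1(282.6) = 282.6
  M: 0 + 1(282.6) = 282.6
  U: 70.9 (inert)
Total out = 2873 mol; y_M = 282.6 / 2873 = 0.09836.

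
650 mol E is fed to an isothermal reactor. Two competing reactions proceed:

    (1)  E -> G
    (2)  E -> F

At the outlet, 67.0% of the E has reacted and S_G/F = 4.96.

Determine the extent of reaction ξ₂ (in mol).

Conversion of E: E consumed = 0.67 × 650 = 435.5 mol = 1ξ₁ + 1ξ₂.
Selectivity: 1ξ₁ / (1ξ₂) = 4.96 → ξ₁ = 4.96 ξ₂.
Substitute: (1·4.96 + 1) ξ₂ = 435.5 → ξ₂ = 73.07 mol, ξ₁ = 362.4 mol.
Outlet amounts (n = n₀ + Σ ν·ξ):
  E: 650 − 1(362.4) − 1(73.07) = 214.5
  G: 0 + 1(362.4) = 362.4
  F: 0 + 1(73.07) = 73.07

ξ₂ = 73.1 mol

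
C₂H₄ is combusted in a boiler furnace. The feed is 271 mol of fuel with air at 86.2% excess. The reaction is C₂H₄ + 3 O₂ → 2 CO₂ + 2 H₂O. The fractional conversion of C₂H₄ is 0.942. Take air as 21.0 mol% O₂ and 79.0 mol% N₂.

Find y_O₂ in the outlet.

0.1

Stoichiometric O₂ = 3 × 271 = 813 mol; O₂ fed = 813 × 1.862 = 1514 mol.
N₂ fed = 1514 × 79/21 = 5695 mol.
Fuel reacted = 0.942 × 271 → ξ = 255.3 mol.
Outlet (n = n₀ + ν ξ):
  C₂H₄: 271 − 1(255.3) = 15.72
  O₂: 1514 − 3(255.3) = 748
  N₂: 5695 (inert)
  CO₂: 0 + 2(255.3) = 510.6
  H₂O: 0 + 2(255.3) = 510.6
Total out = 7480 mol; y_O₂ = 748 / 7480 = 0.1.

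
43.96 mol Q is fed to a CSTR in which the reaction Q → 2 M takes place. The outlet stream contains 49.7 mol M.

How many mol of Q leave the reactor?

For M: n = n₀ + 2ξ → 49.7 = 0 + 2ξ, giving ξ = 24.85 mol.
Outlet amounts (n = n₀ + ν ξ):
  Q: 43.96 − 1(24.85) = 19.11
  M: 0 + 2(24.85) = 49.7

19.1 mol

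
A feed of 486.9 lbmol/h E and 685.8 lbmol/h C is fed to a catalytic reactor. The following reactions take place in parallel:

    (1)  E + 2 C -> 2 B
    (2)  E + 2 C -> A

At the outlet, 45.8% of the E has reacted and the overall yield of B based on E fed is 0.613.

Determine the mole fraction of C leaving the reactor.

Yield of B: 2ξ₁ / 486.9 = 0.613 → ξ₁ = 149.2 lbmol/h.
Conversion of E: 1ξ₁ + 1ξ₂ = 0.458 × 486.9 = 223 → ξ₂ = 73.77 lbmol/h.
Outlet amounts (n = n₀ + Σ ν·ξ):
  E: 486.9 − 1(149.2) − 1(73.77) = 263.9
  C: 685.8 − 2(149.2) − 2(73.77) = 239.8
  B: 0 + 2(149.2) = 298.5
  A: 0 + 1(73.77) = 73.77
Total out = 875.9 lbmol/h; y_C = 239.8 / 875.9 = 0.2738.

0.274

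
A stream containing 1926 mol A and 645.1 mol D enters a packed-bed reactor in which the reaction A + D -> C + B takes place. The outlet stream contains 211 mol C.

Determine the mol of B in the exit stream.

For C: n = n₀ + 1ξ → 211 = 0 + 1ξ, giving ξ = 211 mol.
Outlet amounts (n = n₀ + ν ξ):
  A: 1926 − 1(211) = 1715
  D: 645.1 − 1(211) = 434.1
  C: 0 + 1(211) = 211
  B: 0 + 1(211) = 211

211 mol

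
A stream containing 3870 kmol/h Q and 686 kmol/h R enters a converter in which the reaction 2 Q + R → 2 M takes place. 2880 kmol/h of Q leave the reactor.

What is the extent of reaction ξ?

For Q: n = n₀ − 2ξ → 2880 = 3870 − 2ξ, giving ξ = 495 kmol/h.
Outlet amounts (n = n₀ + ν ξ):
  Q: 3870 − 2(495) = 2880
  R: 686 − 1(495) = 191
  M: 0 + 2(495) = 990

ξ = 495 kmol/h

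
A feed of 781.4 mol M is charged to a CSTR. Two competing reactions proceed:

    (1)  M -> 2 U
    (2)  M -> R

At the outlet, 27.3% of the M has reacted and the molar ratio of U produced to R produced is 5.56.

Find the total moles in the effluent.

Conversion of M: M consumed = 0.273 × 781.4 = 213.3 mol = 1ξ₁ + 1ξ₂.
Selectivity: 2ξ₁ / (1ξ₂) = 5.56 → ξ₁ = 2.78 ξ₂.
Substitute: (1·2.78 + 1) ξ₂ = 213.3 → ξ₂ = 56.43 mol, ξ₁ = 156.9 mol.
Outlet amounts (n = n₀ + Σ ν·ξ):
  M: 781.4 − 1(156.9) − 1(56.43) = 568.1
  U: 0 + 2(156.9) = 313.8
  R: 0 + 1(56.43) = 56.43
Total out = 568.1 + 313.8 + 56.43 = 938.3 mol.

938 mol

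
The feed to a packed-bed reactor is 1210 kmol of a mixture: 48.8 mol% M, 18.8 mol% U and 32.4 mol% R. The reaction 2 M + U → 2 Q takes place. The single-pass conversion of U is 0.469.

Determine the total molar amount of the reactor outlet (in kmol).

U reacted = 0.469 × 227.5 = 106.7 kmol; ν_U = −1, so ξ = 106.7/1 = 106.7 kmol.
Outlet amounts (n = n₀ + ν ξ):
  M: 590.5 − 2(106.7) = 377.1
  U: 227.5 − 1(106.7) = 120.8
  Q: 0 + 2(106.7) = 213.4
  R: 392 (inert)
Total out = 377.1 + 120.8 + 213.4 + 392 = 1103 kmol.

1100 kmol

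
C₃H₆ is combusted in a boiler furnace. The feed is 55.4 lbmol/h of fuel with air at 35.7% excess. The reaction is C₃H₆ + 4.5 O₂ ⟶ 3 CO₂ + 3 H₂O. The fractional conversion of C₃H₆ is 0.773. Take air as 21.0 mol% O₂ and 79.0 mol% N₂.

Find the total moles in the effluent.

Stoichiometric O₂ = 4.5 × 55.4 = 249.3 lbmol/h; O₂ fed = 249.3 × 1.357 = 338.3 lbmol/h.
N₂ fed = 338.3 × 79/21 = 1273 lbmol/h.
Fuel reacted = 0.773 × 55.4 → ξ = 42.82 lbmol/h.
Outlet (n = n₀ + ν ξ):
  C₃H₆: 55.4 − 1(42.82) = 12.58
  O₂: 338.3 − 4.5(42.82) = 145.6
  N₂: 1273 (inert)
  CO₂: 0 + 3(42.82) = 128.5
  H₂O: 0 + 3(42.82) = 128.5
Total out = 12.58 + 145.6 + 1273 + 128.5 + 128.5 = 1688 lbmol/h.

1690 lbmol/h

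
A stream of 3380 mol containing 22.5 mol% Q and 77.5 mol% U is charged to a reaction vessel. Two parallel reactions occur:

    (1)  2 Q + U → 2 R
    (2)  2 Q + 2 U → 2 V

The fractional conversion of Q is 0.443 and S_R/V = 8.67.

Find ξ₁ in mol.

Conversion of Q: Q consumed = 0.443 × 760.5 = 336.9 mol = 2ξ₁ + 2ξ₂.
Selectivity: 2ξ₁ / (2ξ₂) = 8.67 → ξ₁ = 8.67 ξ₂.
Substitute: (2·8.67 + 2) ξ₂ = 336.9 → ξ₂ = 17.42 mol, ξ₁ = 151 mol.
Outlet amounts (n = n₀ + Σ ν·ξ):
  Q: 760.5 − 2(151) − 2(17.42) = 423.6
  U: 2620 − 1(151) − 2(17.42) = 2434
  R: 0 + 2(151) = 302.1
  V: 0 + 2(17.42) = 34.84

ξ₁ = 151 mol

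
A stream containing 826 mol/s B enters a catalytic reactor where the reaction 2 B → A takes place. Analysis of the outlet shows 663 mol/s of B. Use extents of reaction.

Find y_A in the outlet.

For B: n = n₀ − 2ξ → 663 = 826 − 2ξ, giving ξ = 81.5 mol/s.
Outlet amounts (n = n₀ + ν ξ):
  B: 826 − 2(81.5) = 663
  A: 0 + 1(81.5) = 81.5
Total out = 744.5 mol/s; y_A = 81.5 / 744.5 = 0.1095.

0.109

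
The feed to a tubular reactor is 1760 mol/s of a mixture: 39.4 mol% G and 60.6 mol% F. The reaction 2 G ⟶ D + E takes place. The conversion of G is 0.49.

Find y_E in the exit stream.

G reacted = 0.49 × 693.4 = 339.8 mol/s; ν_G = −2, so ξ = 339.8/2 = 169.9 mol/s.
Outlet amounts (n = n₀ + ν ξ):
  G: 693.4 − 2(169.9) = 353.7
  D: 0 + 1(169.9) = 169.9
  E: 0 + 1(169.9) = 169.9
  F: 1067 (inert)
Total out = 1760 mol/s; y_E = 169.9 / 1760 = 0.09653.

0.0965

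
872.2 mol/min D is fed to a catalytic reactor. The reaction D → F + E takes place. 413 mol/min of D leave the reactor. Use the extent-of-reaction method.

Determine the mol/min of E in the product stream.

459 mol/min

For D: n = n₀ − 1ξ → 413 = 872.2 − 1ξ, giving ξ = 459.2 mol/min.
Outlet amounts (n = n₀ + ν ξ):
  D: 872.2 − 1(459.2) = 413
  F: 0 + 1(459.2) = 459.2
  E: 0 + 1(459.2) = 459.2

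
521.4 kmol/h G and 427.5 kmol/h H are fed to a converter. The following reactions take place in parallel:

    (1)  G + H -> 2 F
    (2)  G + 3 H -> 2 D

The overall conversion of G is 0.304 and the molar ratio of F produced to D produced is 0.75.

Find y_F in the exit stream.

0.177

Conversion of G: G consumed = 0.304 × 521.4 = 158.5 kmol/h = 1ξ₁ + 1ξ₂.
Selectivity: 2ξ₁ / (2ξ₂) = 0.75 → ξ₁ = 0.75 ξ₂.
Substitute: (1·0.75 + 1) ξ₂ = 158.5 → ξ₂ = 90.57 kmol/h, ξ₁ = 67.93 kmol/h.
Outlet amounts (n = n₀ + Σ ν·ξ):
  G: 521.4 − 1(67.93) − 1(90.57) = 362.9
  H: 427.5 − 1(67.93) − 3(90.57) = 87.85
  F: 0 + 2(67.93) = 135.9
  D: 0 + 2(90.57) = 181.1
Total out = 767.8 kmol/h; y_F = 135.9 / 767.8 = 0.177.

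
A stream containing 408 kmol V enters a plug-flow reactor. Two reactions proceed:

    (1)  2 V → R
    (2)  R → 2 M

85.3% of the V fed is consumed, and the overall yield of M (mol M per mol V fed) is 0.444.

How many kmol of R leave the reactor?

Conversion of V: V consumed = 2ξ₁ = 0.853 × 408 → ξ₁ = 174 kmol.
Yield of M: 2ξ₂ / 408 = 0.444 → ξ₂ = 90.58 kmol.
Outlet amounts (n = n₀ + Σ ν·ξ):
  V: 408 − 2(174) = 59.98
  R: 0 + 1(174) − 1(90.58) = 83.44
  M: 0 + 2(90.58) = 181.2

83.4 kmol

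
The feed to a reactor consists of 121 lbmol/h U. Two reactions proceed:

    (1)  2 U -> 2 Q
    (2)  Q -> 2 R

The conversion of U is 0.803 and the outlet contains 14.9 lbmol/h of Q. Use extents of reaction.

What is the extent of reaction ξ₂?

ξ₂ = 82.3 lbmol/h

Conversion of U: U consumed = 2ξ₁ = 0.803 × 121 → ξ₁ = 48.58 lbmol/h.
Q balance: n_Q = 0 + 2ξ₁ − 1ξ₂ = 14.9 → ξ₂ = (2·48.58 − 14.9)/1 = 82.26 lbmol/h.
Outlet amounts (n = n₀ + Σ ν·ξ):
  U: 121 − 2(48.58) = 23.84
  Q: 0 + 2(48.58) − 1(82.26) = 14.9
  R: 0 + 2(82.26) = 164.5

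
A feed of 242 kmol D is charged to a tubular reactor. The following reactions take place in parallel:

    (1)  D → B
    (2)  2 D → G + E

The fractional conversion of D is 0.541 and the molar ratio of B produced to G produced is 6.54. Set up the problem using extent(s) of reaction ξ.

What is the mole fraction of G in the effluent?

0.0633

Conversion of D: D consumed = 0.541 × 242 = 130.9 kmol = 1ξ₁ + 2ξ₂.
Selectivity: 1ξ₁ / (1ξ₂) = 6.54 → ξ₁ = 6.54 ξ₂.
Substitute: (1·6.54 + 2) ξ₂ = 130.9 → ξ₂ = 15.33 kmol, ξ₁ = 100.3 kmol.
Outlet amounts (n = n₀ + Σ ν·ξ):
  D: 242 − 1(100.3) − 2(15.33) = 111.1
  B: 0 + 1(100.3) = 100.3
  G: 0 + 1(15.33) = 15.33
  E: 0 + 1(15.33) = 15.33
Total out = 242 kmol; y_G = 15.33 / 242 = 0.06335.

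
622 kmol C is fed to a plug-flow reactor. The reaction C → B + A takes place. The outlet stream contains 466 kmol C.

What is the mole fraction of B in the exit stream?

For C: n = n₀ − 1ξ → 466 = 622 − 1ξ, giving ξ = 156 kmol.
Outlet amounts (n = n₀ + ν ξ):
  C: 622 − 1(156) = 466
  B: 0 + 1(156) = 156
  A: 0 + 1(156) = 156
Total out = 778 kmol; y_B = 156 / 778 = 0.2005.

0.201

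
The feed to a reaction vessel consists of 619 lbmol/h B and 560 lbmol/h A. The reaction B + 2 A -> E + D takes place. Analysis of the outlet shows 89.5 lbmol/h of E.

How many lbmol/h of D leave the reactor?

For E: n = n₀ + 1ξ → 89.5 = 0 + 1ξ, giving ξ = 89.5 lbmol/h.
Outlet amounts (n = n₀ + ν ξ):
  B: 619 − 1(89.5) = 529.5
  A: 560 − 2(89.5) = 381
  E: 0 + 1(89.5) = 89.5
  D: 0 + 1(89.5) = 89.5

89.5 lbmol/h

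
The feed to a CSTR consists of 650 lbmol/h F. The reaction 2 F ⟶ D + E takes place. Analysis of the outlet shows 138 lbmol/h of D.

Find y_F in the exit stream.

For D: n = n₀ + 1ξ → 138 = 0 + 1ξ, giving ξ = 138 lbmol/h.
Outlet amounts (n = n₀ + ν ξ):
  F: 650 − 2(138) = 374
  D: 0 + 1(138) = 138
  E: 0 + 1(138) = 138
Total out = 650 lbmol/h; y_F = 374 / 650 = 0.5754.

0.575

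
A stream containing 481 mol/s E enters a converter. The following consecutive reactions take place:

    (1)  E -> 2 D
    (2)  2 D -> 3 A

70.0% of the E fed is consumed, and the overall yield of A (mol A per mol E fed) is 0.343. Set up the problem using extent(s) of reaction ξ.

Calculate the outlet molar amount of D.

563 mol/s

Conversion of E: E consumed = 1ξ₁ = 0.7 × 481 → ξ₁ = 336.7 mol/s.
Yield of A: 3ξ₂ / 481 = 0.343 → ξ₂ = 54.99 mol/s.
Outlet amounts (n = n₀ + Σ ν·ξ):
  E: 481 − 1(336.7) = 144.3
  D: 0 + 2(336.7) − 2(54.99) = 563.4
  A: 0 + 3(54.99) = 165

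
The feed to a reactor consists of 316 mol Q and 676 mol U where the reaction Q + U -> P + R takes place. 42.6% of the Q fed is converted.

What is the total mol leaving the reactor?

Q reacted = 0.426 × 316 = 134.6 mol; ν_Q = −1, so ξ = 134.6/1 = 134.6 mol.
Outlet amounts (n = n₀ + ν ξ):
  Q: 316 − 1(134.6) = 181.4
  U: 676 − 1(134.6) = 541.4
  P: 0 + 1(134.6) = 134.6
  R: 0 + 1(134.6) = 134.6
Total out = 181.4 + 541.4 + 134.6 + 134.6 = 992 mol.

992 mol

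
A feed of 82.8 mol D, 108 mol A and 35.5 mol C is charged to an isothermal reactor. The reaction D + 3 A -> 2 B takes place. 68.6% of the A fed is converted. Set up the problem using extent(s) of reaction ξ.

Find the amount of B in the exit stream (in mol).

A reacted = 0.686 × 108 = 74.09 mol; ν_A = −3, so ξ = 74.09/3 = 24.7 mol.
Outlet amounts (n = n₀ + ν ξ):
  D: 82.8 − 1(24.7) = 58.1
  A: 108 − 3(24.7) = 33.91
  B: 0 + 2(24.7) = 49.39
  C: 35.5 (inert)

49.4 mol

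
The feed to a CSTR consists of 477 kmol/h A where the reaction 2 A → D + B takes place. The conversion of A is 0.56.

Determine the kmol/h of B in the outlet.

134 kmol/h

A reacted = 0.56 × 477 = 267.1 kmol/h; ν_A = −2, so ξ = 267.1/2 = 133.6 kmol/h.
Outlet amounts (n = n₀ + ν ξ):
  A: 477 − 2(133.6) = 209.9
  D: 0 + 1(133.6) = 133.6
  B: 0 + 1(133.6) = 133.6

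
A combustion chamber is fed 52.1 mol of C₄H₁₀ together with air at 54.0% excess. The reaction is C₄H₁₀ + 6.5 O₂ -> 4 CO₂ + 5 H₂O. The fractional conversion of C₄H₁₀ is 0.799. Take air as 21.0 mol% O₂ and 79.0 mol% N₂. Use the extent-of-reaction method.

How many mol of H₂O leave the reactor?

208 mol

Stoichiometric O₂ = 6.5 × 52.1 = 338.7 mol; O₂ fed = 338.7 × 1.540 = 521.5 mol.
N₂ fed = 521.5 × 79/21 = 1962 mol.
Fuel reacted = 0.799 × 52.1 → ξ = 41.63 mol.
Outlet (n = n₀ + ν ξ):
  C₄H₁₀: 52.1 − 1(41.63) = 10.47
  O₂: 521.5 − 6.5(41.63) = 250.9
  N₂: 1962 (inert)
  CO₂: 0 + 4(41.63) = 166.5
  H₂O: 0 + 5(41.63) = 208.1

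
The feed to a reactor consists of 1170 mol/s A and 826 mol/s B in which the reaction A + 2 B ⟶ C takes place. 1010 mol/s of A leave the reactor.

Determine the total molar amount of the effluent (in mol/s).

For A: n = n₀ − 1ξ → 1010 = 1170 − 1ξ, giving ξ = 160 mol/s.
Outlet amounts (n = n₀ + ν ξ):
  A: 1170 − 1(160) = 1010
  B: 826 − 2(160) = 506
  C: 0 + 1(160) = 160
Total out = 1010 + 506 + 160 = 1676 mol/s.

1680 mol/s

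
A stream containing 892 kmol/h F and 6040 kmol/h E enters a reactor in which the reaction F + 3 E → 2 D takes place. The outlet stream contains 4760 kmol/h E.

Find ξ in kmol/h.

ξ = 427 kmol/h

For E: n = n₀ − 3ξ → 4760 = 6040 − 3ξ, giving ξ = 426.7 kmol/h.
Outlet amounts (n = n₀ + ν ξ):
  F: 892 − 1(426.7) = 465.3
  E: 6040 − 3(426.7) = 4760
  D: 0 + 2(426.7) = 853.3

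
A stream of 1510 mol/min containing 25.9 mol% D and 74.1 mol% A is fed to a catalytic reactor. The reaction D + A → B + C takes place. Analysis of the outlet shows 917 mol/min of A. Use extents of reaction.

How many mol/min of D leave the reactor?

For A: n = n₀ − 1ξ → 917 = 1119 − 1ξ, giving ξ = 201.9 mol/min.
Outlet amounts (n = n₀ + ν ξ):
  D: 391.1 − 1(201.9) = 189.2
  A: 1119 − 1(201.9) = 917
  B: 0 + 1(201.9) = 201.9
  C: 0 + 1(201.9) = 201.9

189 mol/min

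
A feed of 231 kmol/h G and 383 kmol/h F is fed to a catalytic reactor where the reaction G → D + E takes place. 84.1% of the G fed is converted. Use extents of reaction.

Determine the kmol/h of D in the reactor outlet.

G reacted = 0.841 × 231 = 194.3 kmol/h; ν_G = −1, so ξ = 194.3/1 = 194.3 kmol/h.
Outlet amounts (n = n₀ + ν ξ):
  G: 231 − 1(194.3) = 36.73
  D: 0 + 1(194.3) = 194.3
  E: 0 + 1(194.3) = 194.3
  F: 383 (inert)

194 kmol/h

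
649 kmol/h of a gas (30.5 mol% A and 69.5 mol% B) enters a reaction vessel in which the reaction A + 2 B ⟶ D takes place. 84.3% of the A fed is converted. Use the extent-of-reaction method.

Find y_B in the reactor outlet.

A reacted = 0.843 × 197.9 = 166.9 kmol/h; ν_A = −1, so ξ = 166.9/1 = 166.9 kmol/h.
Outlet amounts (n = n₀ + ν ξ):
  A: 197.9 − 1(166.9) = 31.08
  B: 451.1 − 2(166.9) = 117.3
  D: 0 + 1(166.9) = 166.9
Total out = 315.3 kmol/h; y_B = 117.3 / 315.3 = 0.3721.

0.372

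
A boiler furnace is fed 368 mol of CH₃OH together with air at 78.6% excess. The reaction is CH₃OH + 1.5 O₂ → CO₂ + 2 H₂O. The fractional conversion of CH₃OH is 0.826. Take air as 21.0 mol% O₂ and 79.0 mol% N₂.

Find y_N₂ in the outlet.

Stoichiometric O₂ = 1.5 × 368 = 552 mol; O₂ fed = 552 × 1.786 = 985.9 mol.
N₂ fed = 985.9 × 79/21 = 3709 mol.
Fuel reacted = 0.826 × 368 → ξ = 304 mol.
Outlet (n = n₀ + ν ξ):
  CH₃OH: 368 − 1(304) = 64.03
  O₂: 985.9 − 1.5(304) = 529.9
  N₂: 3709 (inert)
  CO₂: 0 + 1(304) = 304
  H₂O: 0 + 2(304) = 607.9
Total out = 5215 mol; y_N₂ = 3709 / 5215 = 0.7112.

0.711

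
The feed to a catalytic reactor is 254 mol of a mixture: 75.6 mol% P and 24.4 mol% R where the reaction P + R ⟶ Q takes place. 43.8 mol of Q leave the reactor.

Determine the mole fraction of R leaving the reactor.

0.0865

For Q: n = n₀ + 1ξ → 43.8 = 0 + 1ξ, giving ξ = 43.8 mol.
Outlet amounts (n = n₀ + ν ξ):
  P: 192 − 1(43.8) = 148.2
  R: 61.98 − 1(43.8) = 18.18
  Q: 0 + 1(43.8) = 43.8
Total out = 210.2 mol; y_R = 18.18 / 210.2 = 0.08647.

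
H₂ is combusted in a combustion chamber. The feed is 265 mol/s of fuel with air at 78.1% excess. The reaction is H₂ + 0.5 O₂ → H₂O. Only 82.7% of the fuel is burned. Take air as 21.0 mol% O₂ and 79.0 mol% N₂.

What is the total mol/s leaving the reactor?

1280 mol/s

Stoichiometric O₂ = 0.5 × 265 = 132.5 mol/s; O₂ fed = 132.5 × 1.781 = 236 mol/s.
N₂ fed = 236 × 79/21 = 887.7 mol/s.
Fuel reacted = 0.827 × 265 → ξ = 219.2 mol/s.
Outlet (n = n₀ + ν ξ):
  H₂: 265 − 1(219.2) = 45.84
  O₂: 236 − 0.5(219.2) = 126.4
  N₂: 887.7 (inert)
  H₂O: 0 + 1(219.2) = 219.2
Total out = 45.84 + 126.4 + 887.7 + 219.2 = 1279 mol/s.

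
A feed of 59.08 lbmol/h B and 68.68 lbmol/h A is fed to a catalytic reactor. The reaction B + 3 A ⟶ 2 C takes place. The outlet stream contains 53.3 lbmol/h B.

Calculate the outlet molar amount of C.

For B: n = n₀ − 1ξ → 53.3 = 59.08 − 1ξ, giving ξ = 5.78 lbmol/h.
Outlet amounts (n = n₀ + ν ξ):
  B: 59.08 − 1(5.78) = 53.3
  A: 68.68 − 3(5.78) = 51.34
  C: 0 + 2(5.78) = 11.56

11.6 lbmol/h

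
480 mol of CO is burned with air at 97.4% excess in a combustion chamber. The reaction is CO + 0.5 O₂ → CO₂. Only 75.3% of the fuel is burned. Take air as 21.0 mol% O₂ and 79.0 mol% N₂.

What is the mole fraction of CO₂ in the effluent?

Stoichiometric O₂ = 0.5 × 480 = 240 mol; O₂ fed = 240 × 1.974 = 473.8 mol.
N₂ fed = 473.8 × 79/21 = 1782 mol.
Fuel reacted = 0.753 × 480 → ξ = 361.4 mol.
Outlet (n = n₀ + ν ξ):
  CO: 480 − 1(361.4) = 118.6
  O₂: 473.8 − 0.5(361.4) = 293
  N₂: 1782 (inert)
  CO₂: 0 + 1(361.4) = 361.4
Total out = 2555 mol; y_CO₂ = 361.4 / 2555 = 0.1414.

0.141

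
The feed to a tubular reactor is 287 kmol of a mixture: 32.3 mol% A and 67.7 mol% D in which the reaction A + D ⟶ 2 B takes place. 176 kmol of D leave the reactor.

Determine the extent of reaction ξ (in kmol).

ξ = 18.3 kmol

For D: n = n₀ − 1ξ → 176 = 194.3 − 1ξ, giving ξ = 18.3 kmol.
Outlet amounts (n = n₀ + ν ξ):
  A: 92.7 − 1(18.3) = 74.4
  D: 194.3 − 1(18.3) = 176
  B: 0 + 2(18.3) = 36.6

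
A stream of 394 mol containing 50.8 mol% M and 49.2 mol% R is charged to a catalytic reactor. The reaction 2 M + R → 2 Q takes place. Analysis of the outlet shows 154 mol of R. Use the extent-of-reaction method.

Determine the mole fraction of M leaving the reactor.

For R: n = n₀ − 1ξ → 154 = 193.8 − 1ξ, giving ξ = 39.85 mol.
Outlet amounts (n = n₀ + ν ξ):
  M: 200.2 − 2(39.85) = 120.5
  R: 193.8 − 1(39.85) = 154
  Q: 0 + 2(39.85) = 79.7
Total out = 354.2 mol; y_M = 120.5 / 354.2 = 0.3401.

0.34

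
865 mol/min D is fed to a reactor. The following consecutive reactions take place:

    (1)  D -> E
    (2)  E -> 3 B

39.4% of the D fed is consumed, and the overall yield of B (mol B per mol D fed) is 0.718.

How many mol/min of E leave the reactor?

Conversion of D: D consumed = 1ξ₁ = 0.394 × 865 → ξ₁ = 340.8 mol/min.
Yield of B: 3ξ₂ / 865 = 0.718 → ξ₂ = 207 mol/min.
Outlet amounts (n = n₀ + Σ ν·ξ):
  D: 865 − 1(340.8) = 524.2
  E: 0 + 1(340.8) − 1(207) = 133.8
  B: 0 + 3(207) = 621.1

134 mol/min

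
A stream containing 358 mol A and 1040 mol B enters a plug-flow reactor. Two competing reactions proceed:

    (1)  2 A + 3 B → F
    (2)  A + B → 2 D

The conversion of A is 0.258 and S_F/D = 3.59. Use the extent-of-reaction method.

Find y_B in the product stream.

0.738

Conversion of A: A consumed = 0.258 × 358 = 92.36 mol = 2ξ₁ + 1ξ₂.
Selectivity: 1ξ₁ / (2ξ₂) = 3.59 → ξ₁ = 7.18 ξ₂.
Substitute: (2·7.18 + 1) ξ₂ = 92.36 → ξ₂ = 6.013 mol, ξ₁ = 43.18 mol.
Outlet amounts (n = n₀ + Σ ν·ξ):
  A: 358 − 2(43.18) − 1(6.013) = 265.6
  B: 1040 − 3(43.18) − 1(6.013) = 904.5
  F: 0 + 1(43.18) = 43.18
  D: 0 + 2(6.013) = 12.03
Total out = 1225 mol; y_B = 904.5 / 1225 = 0.7382.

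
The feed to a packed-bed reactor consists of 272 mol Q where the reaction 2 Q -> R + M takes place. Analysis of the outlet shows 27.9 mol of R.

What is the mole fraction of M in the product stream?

0.103

For R: n = n₀ + 1ξ → 27.9 = 0 + 1ξ, giving ξ = 27.9 mol.
Outlet amounts (n = n₀ + ν ξ):
  Q: 272 − 2(27.9) = 216.2
  R: 0 + 1(27.9) = 27.9
  M: 0 + 1(27.9) = 27.9
Total out = 272 mol; y_M = 27.9 / 272 = 0.1026.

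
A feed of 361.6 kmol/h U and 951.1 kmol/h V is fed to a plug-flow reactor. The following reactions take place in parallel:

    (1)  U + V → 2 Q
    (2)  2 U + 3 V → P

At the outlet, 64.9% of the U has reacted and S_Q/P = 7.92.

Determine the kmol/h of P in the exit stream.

Conversion of U: U consumed = 0.649 × 361.6 = 234.7 kmol/h = 1ξ₁ + 2ξ₂.
Selectivity: 2ξ₁ / (1ξ₂) = 7.92 → ξ₁ = 3.96 ξ₂.
Substitute: (1·3.96 + 2) ξ₂ = 234.7 → ξ₂ = 39.38 kmol/h, ξ₁ = 155.9 kmol/h.
Outlet amounts (n = n₀ + Σ ν·ξ):
  U: 361.6 − 1(155.9) − 2(39.38) = 126.9
  V: 951.1 − 1(155.9) − 3(39.38) = 677
  Q: 0 + 2(155.9) = 311.9
  P: 0 + 1(39.38) = 39.38

39.4 kmol/h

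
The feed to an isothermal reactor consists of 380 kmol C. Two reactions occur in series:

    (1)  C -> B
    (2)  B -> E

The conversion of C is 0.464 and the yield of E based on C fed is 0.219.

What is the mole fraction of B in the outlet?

0.245

Conversion of C: C consumed = 1ξ₁ = 0.464 × 380 → ξ₁ = 176.3 kmol.
Yield of E: 1ξ₂ / 380 = 0.219 → ξ₂ = 83.22 kmol.
Outlet amounts (n = n₀ + Σ ν·ξ):
  C: 380 − 1(176.3) = 203.7
  B: 0 + 1(176.3) − 1(83.22) = 93.1
  E: 0 + 1(83.22) = 83.22
Total out = 380 kmol; y_B = 93.1 / 380 = 0.245.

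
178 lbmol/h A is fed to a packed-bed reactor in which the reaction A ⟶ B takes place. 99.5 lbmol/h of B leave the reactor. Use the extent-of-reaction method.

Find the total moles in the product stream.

For B: n = n₀ + 1ξ → 99.5 = 0 + 1ξ, giving ξ = 99.5 lbmol/h.
Outlet amounts (n = n₀ + ν ξ):
  A: 178 − 1(99.5) = 78.5
  B: 0 + 1(99.5) = 99.5
Total out = 78.5 + 99.5 = 178 lbmol/h.

178 lbmol/h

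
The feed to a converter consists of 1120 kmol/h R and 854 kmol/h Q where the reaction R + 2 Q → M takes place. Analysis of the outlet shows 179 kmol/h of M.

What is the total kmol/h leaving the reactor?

For M: n = n₀ + 1ξ → 179 = 0 + 1ξ, giving ξ = 179 kmol/h.
Outlet amounts (n = n₀ + ν ξ):
  R: 1120 − 1(179) = 941
  Q: 854 − 2(179) = 496
  M: 0 + 1(179) = 179
Total out = 941 + 496 + 179 = 1616 kmol/h.

1620 kmol/h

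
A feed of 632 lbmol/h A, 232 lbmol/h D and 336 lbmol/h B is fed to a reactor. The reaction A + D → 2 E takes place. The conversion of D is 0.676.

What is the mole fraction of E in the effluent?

0.261

D reacted = 0.676 × 232 = 156.8 lbmol/h; ν_D = −1, so ξ = 156.8/1 = 156.8 lbmol/h.
Outlet amounts (n = n₀ + ν ξ):
  A: 632 − 1(156.8) = 475.2
  D: 232 − 1(156.8) = 75.17
  E: 0 + 2(156.8) = 313.7
  B: 336 (inert)
Total out = 1200 lbmol/h; y_E = 313.7 / 1200 = 0.2614.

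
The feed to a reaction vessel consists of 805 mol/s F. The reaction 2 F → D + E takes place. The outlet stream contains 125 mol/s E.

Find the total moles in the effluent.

For E: n = n₀ + 1ξ → 125 = 0 + 1ξ, giving ξ = 125 mol/s.
Outlet amounts (n = n₀ + ν ξ):
  F: 805 − 2(125) = 555
  D: 0 + 1(125) = 125
  E: 0 + 1(125) = 125
Total out = 555 + 125 + 125 = 805 mol/s.

805 mol/s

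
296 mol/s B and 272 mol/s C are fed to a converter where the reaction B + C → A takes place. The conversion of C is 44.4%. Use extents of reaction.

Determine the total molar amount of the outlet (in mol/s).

447 mol/s

C reacted = 0.444 × 272 = 120.8 mol/s; ν_C = −1, so ξ = 120.8/1 = 120.8 mol/s.
Outlet amounts (n = n₀ + ν ξ):
  B: 296 − 1(120.8) = 175.2
  C: 272 − 1(120.8) = 151.2
  A: 0 + 1(120.8) = 120.8
Total out = 175.2 + 151.2 + 120.8 = 447.2 mol/s.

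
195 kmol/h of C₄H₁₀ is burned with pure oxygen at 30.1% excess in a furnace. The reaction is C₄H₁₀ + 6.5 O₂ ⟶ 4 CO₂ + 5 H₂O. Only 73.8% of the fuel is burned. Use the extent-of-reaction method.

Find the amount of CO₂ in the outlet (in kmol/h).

Stoichiometric O₂ = 6.5 × 195 = 1268 kmol/h; O₂ fed = 1268 × 1.301 = 1649 kmol/h.
Fuel reacted = 0.738 × 195 → ξ = 143.9 kmol/h.
Outlet (n = n₀ + ν ξ):
  C₄H₁₀: 195 − 1(143.9) = 51.09
  O₂: 1649 − 6.5(143.9) = 713.6
  CO₂: 0 + 4(143.9) = 575.6
  H₂O: 0 + 5(143.9) = 719.5

576 kmol/h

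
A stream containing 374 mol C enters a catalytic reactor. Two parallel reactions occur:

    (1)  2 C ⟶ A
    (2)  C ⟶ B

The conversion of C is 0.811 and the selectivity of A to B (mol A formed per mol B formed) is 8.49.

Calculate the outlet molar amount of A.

143 mol

Conversion of C: C consumed = 0.811 × 374 = 303.3 mol = 2ξ₁ + 1ξ₂.
Selectivity: 1ξ₁ / (1ξ₂) = 8.49 → ξ₁ = 8.49 ξ₂.
Substitute: (2·8.49 + 1) ξ₂ = 303.3 → ξ₂ = 16.87 mol, ξ₁ = 143.2 mol.
Outlet amounts (n = n₀ + Σ ν·ξ):
  C: 374 − 2(143.2) − 1(16.87) = 70.69
  A: 0 + 1(143.2) = 143.2
  B: 0 + 1(16.87) = 16.87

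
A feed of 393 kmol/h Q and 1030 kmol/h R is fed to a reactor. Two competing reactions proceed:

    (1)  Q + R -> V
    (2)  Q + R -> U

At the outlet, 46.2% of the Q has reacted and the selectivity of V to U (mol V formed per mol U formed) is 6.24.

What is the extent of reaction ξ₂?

Conversion of Q: Q consumed = 0.462 × 393 = 181.6 kmol/h = 1ξ₁ + 1ξ₂.
Selectivity: 1ξ₁ / (1ξ₂) = 6.24 → ξ₁ = 6.24 ξ₂.
Substitute: (1·6.24 + 1) ξ₂ = 181.6 → ξ₂ = 25.08 kmol/h, ξ₁ = 156.5 kmol/h.
Outlet amounts (n = n₀ + Σ ν·ξ):
  Q: 393 − 1(156.5) − 1(25.08) = 211.4
  R: 1030 − 1(156.5) − 1(25.08) = 848.4
  V: 0 + 1(156.5) = 156.5
  U: 0 + 1(25.08) = 25.08

ξ₂ = 25.1 kmol/h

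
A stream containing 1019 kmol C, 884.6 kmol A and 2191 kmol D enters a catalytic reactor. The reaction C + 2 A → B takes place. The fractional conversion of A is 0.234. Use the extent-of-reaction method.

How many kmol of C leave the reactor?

916 kmol

A reacted = 0.234 × 884.6 = 207 kmol; ν_A = −2, so ξ = 207/2 = 103.5 kmol.
Outlet amounts (n = n₀ + ν ξ):
  C: 1019 − 1(103.5) = 915.5
  A: 884.6 − 2(103.5) = 677.6
  B: 0 + 1(103.5) = 103.5
  D: 2191 (inert)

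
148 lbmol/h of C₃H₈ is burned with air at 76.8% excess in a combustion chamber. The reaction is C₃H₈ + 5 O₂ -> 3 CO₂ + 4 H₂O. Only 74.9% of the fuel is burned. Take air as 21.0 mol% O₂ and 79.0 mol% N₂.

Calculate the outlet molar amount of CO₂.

333 lbmol/h

Stoichiometric O₂ = 5 × 148 = 740 lbmol/h; O₂ fed = 740 × 1.768 = 1308 lbmol/h.
N₂ fed = 1308 × 79/21 = 4922 lbmol/h.
Fuel reacted = 0.749 × 148 → ξ = 110.9 lbmol/h.
Outlet (n = n₀ + ν ξ):
  C₃H₈: 148 − 1(110.9) = 37.15
  O₂: 1308 − 5(110.9) = 754.1
  N₂: 4922 (inert)
  CO₂: 0 + 3(110.9) = 332.6
  H₂O: 0 + 4(110.9) = 443.4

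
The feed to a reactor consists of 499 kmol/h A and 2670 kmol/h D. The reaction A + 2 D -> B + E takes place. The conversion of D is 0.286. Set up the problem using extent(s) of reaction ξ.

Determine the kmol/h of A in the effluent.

D reacted = 0.286 × 2670 = 763.6 kmol/h; ν_D = −2, so ξ = 763.6/2 = 381.8 kmol/h.
Outlet amounts (n = n₀ + ν ξ):
  A: 499 − 1(381.8) = 117.2
  D: 2670 − 2(381.8) = 1906
  B: 0 + 1(381.8) = 381.8
  E: 0 + 1(381.8) = 381.8

117 kmol/h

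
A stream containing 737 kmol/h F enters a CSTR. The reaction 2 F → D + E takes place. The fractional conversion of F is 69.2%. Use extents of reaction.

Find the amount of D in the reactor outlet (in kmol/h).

F reacted = 0.692 × 737 = 510 kmol/h; ν_F = −2, so ξ = 510/2 = 255 kmol/h.
Outlet amounts (n = n₀ + ν ξ):
  F: 737 − 2(255) = 227
  D: 0 + 1(255) = 255
  E: 0 + 1(255) = 255

255 kmol/h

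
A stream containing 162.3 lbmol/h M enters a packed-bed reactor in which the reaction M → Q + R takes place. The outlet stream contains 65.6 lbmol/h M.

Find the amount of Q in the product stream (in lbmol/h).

For M: n = n₀ − 1ξ → 65.6 = 162.3 − 1ξ, giving ξ = 96.7 lbmol/h.
Outlet amounts (n = n₀ + ν ξ):
  M: 162.3 − 1(96.7) = 65.6
  Q: 0 + 1(96.7) = 96.7
  R: 0 + 1(96.7) = 96.7

96.7 lbmol/h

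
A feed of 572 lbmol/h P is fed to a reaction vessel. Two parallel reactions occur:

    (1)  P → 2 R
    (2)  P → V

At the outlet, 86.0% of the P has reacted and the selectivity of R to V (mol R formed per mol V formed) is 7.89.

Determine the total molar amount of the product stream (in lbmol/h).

Conversion of P: P consumed = 0.86 × 572 = 491.9 lbmol/h = 1ξ₁ + 1ξ₂.
Selectivity: 2ξ₁ / (1ξ₂) = 7.89 → ξ₁ = 3.945 ξ₂.
Substitute: (1·3.945 + 1) ξ₂ = 491.9 → ξ₂ = 99.48 lbmol/h, ξ₁ = 392.4 lbmol/h.
Outlet amounts (n = n₀ + Σ ν·ξ):
  P: 572 − 1(392.4) − 1(99.48) = 80.08
  R: 0 + 2(392.4) = 784.9
  V: 0 + 1(99.48) = 99.48
Total out = 80.08 + 784.9 + 99.48 = 964.4 lbmol/h.

964 lbmol/h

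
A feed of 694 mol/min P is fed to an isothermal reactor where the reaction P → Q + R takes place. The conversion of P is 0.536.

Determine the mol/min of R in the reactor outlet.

P reacted = 0.536 × 694 = 372 mol/min; ν_P = −1, so ξ = 372/1 = 372 mol/min.
Outlet amounts (n = n₀ + ν ξ):
  P: 694 − 1(372) = 322
  Q: 0 + 1(372) = 372
  R: 0 + 1(372) = 372

372 mol/min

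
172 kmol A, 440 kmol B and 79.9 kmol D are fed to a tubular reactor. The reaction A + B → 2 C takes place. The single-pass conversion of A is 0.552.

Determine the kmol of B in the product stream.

345 kmol

A reacted = 0.552 × 172 = 94.94 kmol; ν_A = −1, so ξ = 94.94/1 = 94.94 kmol.
Outlet amounts (n = n₀ + ν ξ):
  A: 172 − 1(94.94) = 77.06
  B: 440 − 1(94.94) = 345.1
  C: 0 + 2(94.94) = 189.9
  D: 79.9 (inert)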